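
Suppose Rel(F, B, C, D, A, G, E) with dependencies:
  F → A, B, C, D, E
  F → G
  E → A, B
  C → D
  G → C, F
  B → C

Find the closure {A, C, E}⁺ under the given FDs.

{A, B, C, D, E}

Start with {A, C, E}.
E → A, B applies; add {B} → now {A, B, C, E}.
C → D applies; add {D} → now {A, B, C, D, E}.
No further FD applies.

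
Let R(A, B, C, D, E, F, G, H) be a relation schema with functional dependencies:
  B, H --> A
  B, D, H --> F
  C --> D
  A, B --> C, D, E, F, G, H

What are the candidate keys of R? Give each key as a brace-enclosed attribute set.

{A, B}, {B, H}

No FD produces {B}, so it must be in every candidate key.
{A, B}⁺ = {A, B, C, D, E, F, G, H}, which is every attribute, so {A, B} is a candidate key.
{B, H}⁺ = {A, B, C, D, E, F, G, H}, which is every attribute, so {B, H} is a candidate key.
Any other superkey properly contains one of these, so there are no further candidate keys.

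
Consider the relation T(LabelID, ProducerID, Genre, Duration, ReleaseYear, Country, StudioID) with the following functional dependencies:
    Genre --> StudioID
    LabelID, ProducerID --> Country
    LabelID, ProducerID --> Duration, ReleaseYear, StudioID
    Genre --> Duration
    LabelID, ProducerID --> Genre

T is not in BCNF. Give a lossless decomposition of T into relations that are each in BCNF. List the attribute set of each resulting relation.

{Country, Genre, LabelID, ProducerID, ReleaseYear}; {Duration, Genre, StudioID}

Candidate key of the original relation: {LabelID, ProducerID}.
{Country, Duration, Genre, LabelID, ProducerID, ReleaseYear, StudioID}: {Genre} determines {Duration, Genre, StudioID} here but is not a superkey — split on Genre --> Duration, StudioID, giving {Duration, Genre, StudioID} and {Country, Genre, LabelID, ProducerID, ReleaseYear}.
{Duration, Genre, StudioID} has no BCNF violation.
{Country, Genre, LabelID, ProducerID, ReleaseYear} has no BCNF violation.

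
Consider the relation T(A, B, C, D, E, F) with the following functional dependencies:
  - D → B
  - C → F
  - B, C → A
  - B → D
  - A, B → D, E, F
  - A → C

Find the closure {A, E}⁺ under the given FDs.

{A, C, E, F}

Start with {A, E}.
A → C applies; add {C} → now {A, C, E}.
C → F applies; add {F} → now {A, C, E, F}.
No further FD applies.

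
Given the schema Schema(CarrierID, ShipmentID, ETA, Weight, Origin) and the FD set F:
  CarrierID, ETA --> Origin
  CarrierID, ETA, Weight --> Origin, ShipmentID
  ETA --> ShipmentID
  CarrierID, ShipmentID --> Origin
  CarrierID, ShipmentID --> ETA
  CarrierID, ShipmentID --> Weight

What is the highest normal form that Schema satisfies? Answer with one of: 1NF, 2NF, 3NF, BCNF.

Candidate keys: {CarrierID, ETA}, {CarrierID, ShipmentID}. Prime attributes: {CarrierID, ETA, ShipmentID}.
For ETA --> ShipmentID we have {ETA}⁺ = {ETA, ShipmentID}; {ETA} is not a superkey, so BCNF fails.
Since {ShipmentID} ⊆ prime attributes and every other non-superkey FD also has a prime right side, the schema is in 3NF.

3NF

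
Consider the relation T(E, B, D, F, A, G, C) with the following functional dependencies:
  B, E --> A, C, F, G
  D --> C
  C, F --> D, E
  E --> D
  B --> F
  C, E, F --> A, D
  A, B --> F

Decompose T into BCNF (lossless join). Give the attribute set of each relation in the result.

{A, B, E, G}; {B, F}; {C, D}; {D, E}

Candidate keys of the original relation: {B, C}, {B, D}, {B, E}.
In {A, B, C, D, E, F, G}, {D} is not a superkey ({D}⁺ restricted to this set is {C, D}), so split on D --> C into {C, D} and {A, B, D, E, F, G}.
{C, D} has no BCNF violation.
In {A, B, D, E, F, G}, {E} is not a superkey ({E}⁺ restricted to this set is {D, E}), so split on E --> D into {D, E} and {A, B, E, F, G}.
{D, E} has no BCNF violation.
In {A, B, E, F, G}, {B} is not a superkey ({B}⁺ restricted to this set is {B, F}), so split on B --> F into {B, F} and {A, B, E, G}.
{B, F} has no BCNF violation.
{A, B, E, G} has no BCNF violation.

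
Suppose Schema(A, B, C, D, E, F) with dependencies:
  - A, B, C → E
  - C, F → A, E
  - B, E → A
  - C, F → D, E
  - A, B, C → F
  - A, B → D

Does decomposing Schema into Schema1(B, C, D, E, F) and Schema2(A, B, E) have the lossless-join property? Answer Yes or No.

Yes

Common attributes: {B, E}; their closure is {A, B, D, E}.
Schema2 is contained in that closure, so Schema1 ∩ Schema2 → Schema2 holds and the join is lossless.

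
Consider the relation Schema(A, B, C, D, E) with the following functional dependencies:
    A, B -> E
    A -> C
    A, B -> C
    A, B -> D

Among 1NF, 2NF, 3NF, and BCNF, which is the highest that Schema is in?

Candidate key: {A, B}. Prime attributes: {A, B}.
For A -> C we have {A}⁺ = {A, C}; {A} is not a superkey, so BCNF fails.
Because {C} is non-prime and the left side of A -> C is not a superkey, the relation is not in 3NF.
Since {A} ⊂ {A, B} and {A}⁺ ⊇ {C} with {C} non-prime, there is a partial dependency; 2NF fails.

1NF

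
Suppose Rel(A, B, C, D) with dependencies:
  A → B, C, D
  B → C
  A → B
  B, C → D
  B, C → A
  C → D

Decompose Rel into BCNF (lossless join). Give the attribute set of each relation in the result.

{A, B, C}; {C, D}

Candidate keys of the original relation: {A}, {B}.
Within {A, B, C, D}: {C}⁺ ∩ {A, B, C, D} = {C, D}, not the whole set, so C → D violates BCNF; decompose into {C, D} and {A, B, C}.
{C, D}: every determinant is a superkey — BCNF.
{A, B, C}: every determinant is a superkey — BCNF.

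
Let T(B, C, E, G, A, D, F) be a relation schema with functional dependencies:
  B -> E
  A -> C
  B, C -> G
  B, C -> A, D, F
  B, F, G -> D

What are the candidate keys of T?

No FD produces {B}, so it must be in every candidate key.
{A, B} is a candidate key since {A, B}⁺ = {A, B, C, D, E, F, G} covers every attribute.
{B, C} is a candidate key since {B, C}⁺ = {A, B, C, D, E, F, G} covers every attribute.
No proper subset of any of these is a key, and no other minimal superkey exists.

{A, B}, {B, C}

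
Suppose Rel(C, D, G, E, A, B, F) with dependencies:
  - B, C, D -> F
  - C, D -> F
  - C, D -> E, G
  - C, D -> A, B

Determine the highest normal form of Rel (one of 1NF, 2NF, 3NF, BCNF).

BCNF

Candidate key: {C, D}. Prime attributes: {C, D}.
The left-hand side of every FD is a superkey, so BCNF is satisfied.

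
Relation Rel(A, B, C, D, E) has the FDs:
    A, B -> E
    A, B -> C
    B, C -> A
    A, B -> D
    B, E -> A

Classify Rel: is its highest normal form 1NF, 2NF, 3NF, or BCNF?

Candidate keys: {A, B}, {B, C}, {B, E}. Prime attributes: {A, B, C, E}.
Each dependency's left side is a superkey — BCNF holds.

BCNF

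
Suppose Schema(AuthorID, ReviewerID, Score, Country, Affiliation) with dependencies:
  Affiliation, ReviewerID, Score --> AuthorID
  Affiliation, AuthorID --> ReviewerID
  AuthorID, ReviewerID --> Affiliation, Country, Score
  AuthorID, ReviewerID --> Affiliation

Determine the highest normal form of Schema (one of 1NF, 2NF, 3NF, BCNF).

Candidate keys: {Affiliation, AuthorID}, {Affiliation, ReviewerID, Score}, {AuthorID, ReviewerID}. Prime attributes: {Affiliation, AuthorID, ReviewerID, Score}.
Every FD has a superkey on the left, so the relation is in BCNF.

BCNF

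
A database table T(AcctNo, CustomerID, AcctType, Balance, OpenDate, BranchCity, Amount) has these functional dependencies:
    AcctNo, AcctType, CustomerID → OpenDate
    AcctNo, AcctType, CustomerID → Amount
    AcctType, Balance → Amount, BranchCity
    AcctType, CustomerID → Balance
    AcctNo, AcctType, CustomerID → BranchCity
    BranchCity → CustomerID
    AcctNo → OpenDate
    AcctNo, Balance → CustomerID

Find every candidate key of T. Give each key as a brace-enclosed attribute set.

No FD produces {AcctNo, AcctType}, so they must be in every candidate key.
{AcctNo, AcctType, Balance} is a candidate key since {AcctNo, AcctType, Balance}⁺ = {AcctNo, AcctType, Amount, Balance, BranchCity, CustomerID, OpenDate} covers every attribute.
{AcctNo, AcctType, BranchCity} is a candidate key since {AcctNo, AcctType, BranchCity}⁺ = {AcctNo, AcctType, Amount, Balance, BranchCity, CustomerID, OpenDate} covers every attribute.
{AcctNo, AcctType, CustomerID} is a candidate key since {AcctNo, AcctType, CustomerID}⁺ = {AcctNo, AcctType, Amount, Balance, BranchCity, CustomerID, OpenDate} covers every attribute.
These are minimal and exhaustive — every other superkey contains one of them.

{AcctNo, AcctType, Balance}, {AcctNo, AcctType, BranchCity}, {AcctNo, AcctType, CustomerID}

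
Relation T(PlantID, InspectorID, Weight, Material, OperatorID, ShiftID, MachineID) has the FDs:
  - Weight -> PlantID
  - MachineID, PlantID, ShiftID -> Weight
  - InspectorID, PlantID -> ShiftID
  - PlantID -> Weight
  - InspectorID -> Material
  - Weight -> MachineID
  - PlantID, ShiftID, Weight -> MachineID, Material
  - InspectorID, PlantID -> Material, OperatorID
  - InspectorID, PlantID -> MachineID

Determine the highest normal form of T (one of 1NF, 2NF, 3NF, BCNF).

1NF

Candidate keys: {InspectorID, PlantID}, {InspectorID, Weight}. Prime attributes: {InspectorID, PlantID, Weight}.
For Weight -> PlantID we have {Weight}⁺ = {MachineID, PlantID, Weight}; {Weight} is not a superkey, so BCNF fails.
InspectorID -> Material determines the non-prime attribute {Material} from a non-superkey — 3NF is violated.
Since {InspectorID} ⊂ {InspectorID, PlantID} and {InspectorID}⁺ ⊇ {Material} with {Material} non-prime, there is a partial dependency; 2NF fails.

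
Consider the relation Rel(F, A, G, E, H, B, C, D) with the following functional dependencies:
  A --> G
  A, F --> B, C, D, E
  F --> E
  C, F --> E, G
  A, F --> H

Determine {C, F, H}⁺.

Start with {C, F, H}.
F --> E applies; add {E} → now {C, E, F, H}.
C, F --> E, G applies; add {G} → now {C, E, F, G, H}.
No further FD applies.

{C, E, F, G, H}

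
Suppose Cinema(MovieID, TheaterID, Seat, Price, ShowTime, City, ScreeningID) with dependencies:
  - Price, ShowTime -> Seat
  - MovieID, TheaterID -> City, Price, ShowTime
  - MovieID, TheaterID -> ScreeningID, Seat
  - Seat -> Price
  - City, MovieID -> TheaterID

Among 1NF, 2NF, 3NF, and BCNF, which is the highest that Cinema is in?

2NF

Candidate keys: {City, MovieID}, {MovieID, TheaterID}. Prime attributes: {City, MovieID, TheaterID}.
Price, ShowTime -> Seat: {Price, ShowTime}⁺ = {Price, Seat, ShowTime}, which is not all of the attributes, so the left side is not a superkey — BCNF is violated.
Price, ShowTime -> Seat determines the non-prime attribute {Seat} from a non-superkey — 3NF is violated.
No non-prime attribute depends on a proper subset of any candidate key, so 2NF holds.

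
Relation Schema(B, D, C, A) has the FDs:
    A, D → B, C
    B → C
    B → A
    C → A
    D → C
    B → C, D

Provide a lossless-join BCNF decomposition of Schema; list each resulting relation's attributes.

{A, C}; {B, C, D}

Candidate keys of the original relation: {B}, {D}.
Within {A, B, C, D}: {C}⁺ ∩ {A, B, C, D} = {A, C}, not the whole set, so C → A violates BCNF; decompose into {A, C} and {B, C, D}.
{A, C} is in BCNF.
{B, C, D} is in BCNF.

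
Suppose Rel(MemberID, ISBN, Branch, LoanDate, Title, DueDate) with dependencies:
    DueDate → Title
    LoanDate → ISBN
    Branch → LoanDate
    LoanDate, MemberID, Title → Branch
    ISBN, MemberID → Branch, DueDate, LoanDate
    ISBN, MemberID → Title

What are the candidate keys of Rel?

Attributes never on any right-hand side: {MemberID} — every candidate key must contain it.
{Branch, MemberID}⁺ = {Branch, DueDate, ISBN, LoanDate, MemberID, Title} — all of the relation — so {Branch, MemberID} is a candidate key.
{ISBN, MemberID}⁺ = {Branch, DueDate, ISBN, LoanDate, MemberID, Title} — all of the relation — so {ISBN, MemberID} is a candidate key.
{LoanDate, MemberID}⁺ = {Branch, DueDate, ISBN, LoanDate, MemberID, Title} — all of the relation — so {LoanDate, MemberID} is a candidate key.
These are minimal and exhaustive — every other superkey contains one of them.

{Branch, MemberID}, {ISBN, MemberID}, {LoanDate, MemberID}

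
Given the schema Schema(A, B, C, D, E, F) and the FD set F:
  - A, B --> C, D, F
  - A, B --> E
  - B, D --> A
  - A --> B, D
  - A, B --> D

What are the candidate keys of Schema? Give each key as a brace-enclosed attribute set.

{A}, {B, D}

Closure of {A} is {A, B, C, D, E, F}, the whole schema; {A} is a candidate key.
Closure of {B, D} is {A, B, C, D, E, F}, the whole schema; {B, D} is a candidate key.
Any other superkey properly contains one of these, so there are no further candidate keys.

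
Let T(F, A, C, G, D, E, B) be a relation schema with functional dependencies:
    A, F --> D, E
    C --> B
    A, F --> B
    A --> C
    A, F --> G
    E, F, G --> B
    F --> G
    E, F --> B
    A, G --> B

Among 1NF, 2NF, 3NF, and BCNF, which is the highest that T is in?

Candidate key: {A, F}. Prime attributes: {A, F}.
For C --> B we have {C}⁺ = {B, C}; {C} is not a superkey, so BCNF fails.
C --> B has non-prime {B} on the right and a non-superkey on the left, so 3NF fails.
The proper key subset {A} of {A, F} determines non-prime {B, C}, so the relation is not even in 2NF.

1NF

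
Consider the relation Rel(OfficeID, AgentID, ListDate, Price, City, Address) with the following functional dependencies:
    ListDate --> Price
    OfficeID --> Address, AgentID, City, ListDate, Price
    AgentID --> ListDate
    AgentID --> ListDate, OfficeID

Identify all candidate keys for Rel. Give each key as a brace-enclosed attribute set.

{AgentID}⁺ = {Address, AgentID, City, ListDate, OfficeID, Price} — all of the relation — so {AgentID} is a candidate key.
{OfficeID}⁺ = {Address, AgentID, City, ListDate, OfficeID, Price} — all of the relation — so {OfficeID} is a candidate key.
These are minimal and exhaustive — every other superkey contains one of them.

{AgentID}, {OfficeID}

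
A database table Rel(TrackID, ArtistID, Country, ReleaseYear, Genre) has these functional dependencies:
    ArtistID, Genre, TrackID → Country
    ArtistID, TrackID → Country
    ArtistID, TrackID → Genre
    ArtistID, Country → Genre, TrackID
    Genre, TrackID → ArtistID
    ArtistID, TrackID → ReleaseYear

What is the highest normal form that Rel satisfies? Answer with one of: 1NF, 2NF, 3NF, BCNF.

Candidate keys: {ArtistID, Country}, {ArtistID, TrackID}, {Genre, TrackID}. Prime attributes: {ArtistID, Country, Genre, TrackID}.
Every FD has a superkey on the left, so the relation is in BCNF.

BCNF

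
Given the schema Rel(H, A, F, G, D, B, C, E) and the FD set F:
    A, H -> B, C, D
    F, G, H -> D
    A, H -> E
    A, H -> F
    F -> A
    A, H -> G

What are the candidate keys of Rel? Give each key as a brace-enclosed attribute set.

{A, H}, {F, H}

Attributes never on any right-hand side: {H} — every candidate key must contain it.
Closure of {A, H} is {A, B, C, D, E, F, G, H}, the whole schema; {A, H} is a candidate key.
Closure of {F, H} is {A, B, C, D, E, F, G, H}, the whole schema; {F, H} is a candidate key.
Any other superkey properly contains one of these, so there are no further candidate keys.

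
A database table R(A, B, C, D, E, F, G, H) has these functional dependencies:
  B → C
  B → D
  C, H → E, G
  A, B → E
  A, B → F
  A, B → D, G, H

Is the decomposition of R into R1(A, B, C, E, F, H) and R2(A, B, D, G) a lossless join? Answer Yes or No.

Yes

Common attributes: {A, B}; their closure is {A, B, C, D, E, F, G, H}.
This includes all of R1, so the common attributes are a superkey of R1 — the join is lossless.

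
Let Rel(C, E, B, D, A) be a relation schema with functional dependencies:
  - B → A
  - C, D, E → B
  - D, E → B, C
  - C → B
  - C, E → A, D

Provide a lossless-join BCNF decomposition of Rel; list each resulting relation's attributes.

{A, B}; {B, C}; {C, D, E}

Candidate keys of the original relation: {C, E}, {D, E}.
{A, B, C, D, E}: {B} determines {A, B} here but is not a superkey — split on B → A, giving {A, B} and {B, C, D, E}.
{A, B} has no BCNF violation.
{B, C, D, E}: {C} determines {B, C} here but is not a superkey — split on C → B, giving {B, C} and {C, D, E}.
{B, C} has no BCNF violation.
{C, D, E} has no BCNF violation.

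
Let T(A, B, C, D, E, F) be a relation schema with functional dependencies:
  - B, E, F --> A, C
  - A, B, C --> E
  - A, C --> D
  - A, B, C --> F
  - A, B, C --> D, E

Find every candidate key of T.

{A, B, C}, {B, E, F}

Attributes never on any right-hand side: {B} — every candidate key must contain it.
{A, B, C}⁺ = {A, B, C, D, E, F} — all of the relation — so {A, B, C} is a candidate key.
{B, E, F}⁺ = {A, B, C, D, E, F} — all of the relation — so {B, E, F} is a candidate key.
These are minimal and exhaustive — every other superkey contains one of them.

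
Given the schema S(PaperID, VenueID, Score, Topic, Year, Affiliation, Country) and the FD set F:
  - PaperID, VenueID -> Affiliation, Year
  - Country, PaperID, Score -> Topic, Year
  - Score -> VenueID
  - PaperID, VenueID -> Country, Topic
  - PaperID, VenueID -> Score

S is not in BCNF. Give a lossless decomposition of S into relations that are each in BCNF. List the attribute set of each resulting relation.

Candidate keys of the original relation: {PaperID, Score}, {PaperID, VenueID}.
{Affiliation, Country, PaperID, Score, Topic, VenueID, Year}: {Score} determines {Score, VenueID} here but is not a superkey — split on Score -> VenueID, giving {Score, VenueID} and {Affiliation, Country, PaperID, Score, Topic, Year}.
{Score, VenueID}: every determinant is a superkey — BCNF.
{Affiliation, Country, PaperID, Score, Topic, Year}: every determinant is a superkey — BCNF.

{Affiliation, Country, PaperID, Score, Topic, Year}; {Score, VenueID}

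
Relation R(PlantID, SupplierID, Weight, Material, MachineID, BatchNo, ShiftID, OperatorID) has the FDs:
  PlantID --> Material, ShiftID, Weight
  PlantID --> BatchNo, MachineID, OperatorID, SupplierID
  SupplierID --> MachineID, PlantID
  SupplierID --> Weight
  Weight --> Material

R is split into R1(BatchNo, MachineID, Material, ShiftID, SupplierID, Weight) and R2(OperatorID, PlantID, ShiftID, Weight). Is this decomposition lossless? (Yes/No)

The shared attributes are {ShiftID, Weight} and {ShiftID, Weight}⁺ = {Material, ShiftID, Weight}.
The closure covers neither R1 nor R2 entirely; the join is not lossless.

No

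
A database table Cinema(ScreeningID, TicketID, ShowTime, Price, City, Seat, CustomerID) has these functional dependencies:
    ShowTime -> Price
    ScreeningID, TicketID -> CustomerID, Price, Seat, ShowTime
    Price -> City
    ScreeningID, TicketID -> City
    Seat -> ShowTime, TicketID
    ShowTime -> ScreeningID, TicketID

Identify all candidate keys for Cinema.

{ScreeningID, TicketID}, {Seat}, {ShowTime}

{Seat} is a candidate key since {Seat}⁺ = {City, CustomerID, Price, ScreeningID, Seat, ShowTime, TicketID} covers every attribute.
{ShowTime} is a candidate key since {ShowTime}⁺ = {City, CustomerID, Price, ScreeningID, Seat, ShowTime, TicketID} covers every attribute.
{ScreeningID, TicketID} is a candidate key since {ScreeningID, TicketID}⁺ = {City, CustomerID, Price, ScreeningID, Seat, ShowTime, TicketID} covers every attribute.
No proper subset of any of these is a key, and no other minimal superkey exists.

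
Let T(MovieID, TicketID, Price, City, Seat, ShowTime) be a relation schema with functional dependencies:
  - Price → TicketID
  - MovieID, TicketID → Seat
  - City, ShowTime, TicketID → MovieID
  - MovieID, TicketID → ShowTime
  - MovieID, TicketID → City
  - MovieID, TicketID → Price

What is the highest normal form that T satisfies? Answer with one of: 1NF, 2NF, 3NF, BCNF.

Candidate keys: {City, Price, ShowTime}, {City, ShowTime, TicketID}, {MovieID, Price}, {MovieID, TicketID}. Prime attributes: {City, MovieID, Price, ShowTime, TicketID}.
For Price → TicketID we have {Price}⁺ = {Price, TicketID}; {Price} is not a superkey, so BCNF fails.
But every attribute on its right side ({TicketID}) is prime, and the same holds for every other non-superkey FD, so 3NF still holds.

3NF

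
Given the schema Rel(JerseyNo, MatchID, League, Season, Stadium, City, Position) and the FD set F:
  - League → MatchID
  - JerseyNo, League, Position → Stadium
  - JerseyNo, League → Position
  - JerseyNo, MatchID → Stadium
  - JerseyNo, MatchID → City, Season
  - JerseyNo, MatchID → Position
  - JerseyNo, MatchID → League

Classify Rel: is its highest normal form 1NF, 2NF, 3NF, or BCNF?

3NF

Candidate keys: {JerseyNo, League}, {JerseyNo, MatchID}. Prime attributes: {JerseyNo, League, MatchID}.
League → MatchID: {League}⁺ = {League, MatchID}, which is not all of the attributes, so the left side is not a superkey — BCNF is violated.
Its right-hand attributes {MatchID} are all prime, as are those of every other non-superkey FD — the relation is in 3NF.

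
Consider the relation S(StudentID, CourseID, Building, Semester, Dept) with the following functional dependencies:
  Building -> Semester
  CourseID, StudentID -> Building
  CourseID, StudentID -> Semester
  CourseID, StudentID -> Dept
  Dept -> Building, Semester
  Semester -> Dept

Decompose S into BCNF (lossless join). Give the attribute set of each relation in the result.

Candidate key of the original relation: {CourseID, StudentID}.
In {Building, CourseID, Dept, Semester, StudentID}, {Building} is not a superkey ({Building}⁺ restricted to this set is {Building, Dept, Semester}), so split on Building -> Dept, Semester into {Building, Dept, Semester} and {Building, CourseID, StudentID}.
{Building, Dept, Semester} is in BCNF.
{Building, CourseID, StudentID} is in BCNF.

{Building, CourseID, StudentID}; {Building, Dept, Semester}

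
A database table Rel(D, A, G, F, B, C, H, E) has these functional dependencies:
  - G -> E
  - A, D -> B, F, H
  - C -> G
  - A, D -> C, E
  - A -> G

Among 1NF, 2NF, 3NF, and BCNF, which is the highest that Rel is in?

1NF

Candidate key: {A, D}. Prime attributes: {A, D}.
For G -> E we have {G}⁺ = {E, G}; {G} is not a superkey, so BCNF fails.
Because {E} is non-prime and the left side of G -> E is not a superkey, the relation is not in 3NF.
The proper key subset {A} of {A, D} determines non-prime {E, G}, so the relation is not even in 2NF.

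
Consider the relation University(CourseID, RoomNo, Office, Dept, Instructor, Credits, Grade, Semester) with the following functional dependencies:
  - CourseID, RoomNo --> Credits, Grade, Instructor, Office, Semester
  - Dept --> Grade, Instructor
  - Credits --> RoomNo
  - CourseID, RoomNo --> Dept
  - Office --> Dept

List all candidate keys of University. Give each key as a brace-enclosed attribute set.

{CourseID, Credits}, {CourseID, RoomNo}

Attributes never on any right-hand side: {CourseID} — every candidate key must contain it.
{CourseID, Credits} is a candidate key since {CourseID, Credits}⁺ = {CourseID, Credits, Dept, Grade, Instructor, Office, RoomNo, Semester} covers every attribute.
{CourseID, RoomNo} is a candidate key since {CourseID, RoomNo}⁺ = {CourseID, Credits, Dept, Grade, Instructor, Office, RoomNo, Semester} covers every attribute.
These are minimal and exhaustive — every other superkey contains one of them.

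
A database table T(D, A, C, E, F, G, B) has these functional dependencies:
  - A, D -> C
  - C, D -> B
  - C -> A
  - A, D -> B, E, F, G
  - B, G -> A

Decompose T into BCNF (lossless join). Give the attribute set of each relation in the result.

Candidate keys of the original relation: {A, D}, {B, D, G}, {C, D}.
Within {A, B, C, D, E, F, G}: {C}⁺ ∩ {A, B, C, D, E, F, G} = {A, C}, not the whole set, so C -> A violates BCNF; decompose into {A, C} and {B, C, D, E, F, G}.
{A, C} has no BCNF violation.
{B, C, D, E, F, G} has no BCNF violation.

{A, C}; {B, C, D, E, F, G}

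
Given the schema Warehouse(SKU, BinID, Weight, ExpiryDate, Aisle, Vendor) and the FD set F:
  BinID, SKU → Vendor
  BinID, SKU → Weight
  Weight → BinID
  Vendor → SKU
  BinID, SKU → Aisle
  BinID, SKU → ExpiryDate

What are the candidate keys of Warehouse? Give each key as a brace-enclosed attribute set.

{BinID, SKU} is a candidate key since {BinID, SKU}⁺ = {Aisle, BinID, ExpiryDate, SKU, Vendor, Weight} covers every attribute.
{BinID, Vendor} is a candidate key since {BinID, Vendor}⁺ = {Aisle, BinID, ExpiryDate, SKU, Vendor, Weight} covers every attribute.
{SKU, Weight} is a candidate key since {SKU, Weight}⁺ = {Aisle, BinID, ExpiryDate, SKU, Vendor, Weight} covers every attribute.
{Vendor, Weight} is a candidate key since {Vendor, Weight}⁺ = {Aisle, BinID, ExpiryDate, SKU, Vendor, Weight} covers every attribute.
No proper subset of any of these is a key, and no other minimal superkey exists.

{BinID, SKU}, {BinID, Vendor}, {SKU, Weight}, {Vendor, Weight}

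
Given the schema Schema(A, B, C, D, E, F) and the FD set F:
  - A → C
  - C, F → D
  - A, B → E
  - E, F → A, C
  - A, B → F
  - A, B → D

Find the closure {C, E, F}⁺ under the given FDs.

Start with {C, E, F}.
C, F → D applies; add {D} → now {C, D, E, F}.
E, F → A, C applies; add {A} → now {A, C, D, E, F}.
No further FD applies.

{A, C, D, E, F}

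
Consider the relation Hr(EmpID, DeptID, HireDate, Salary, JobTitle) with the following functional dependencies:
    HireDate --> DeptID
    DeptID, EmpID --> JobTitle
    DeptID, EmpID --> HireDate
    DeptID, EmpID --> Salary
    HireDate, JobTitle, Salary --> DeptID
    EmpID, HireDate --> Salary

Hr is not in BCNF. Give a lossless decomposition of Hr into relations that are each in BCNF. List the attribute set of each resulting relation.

{DeptID, HireDate}; {EmpID, HireDate, JobTitle, Salary}

Candidate keys of the original relation: {DeptID, EmpID}, {EmpID, HireDate}.
{DeptID, EmpID, HireDate, JobTitle, Salary}: {HireDate} determines {DeptID, HireDate} here but is not a superkey — split on HireDate --> DeptID, giving {DeptID, HireDate} and {EmpID, HireDate, JobTitle, Salary}.
{DeptID, HireDate}: every determinant is a superkey — BCNF.
{EmpID, HireDate, JobTitle, Salary}: every determinant is a superkey — BCNF.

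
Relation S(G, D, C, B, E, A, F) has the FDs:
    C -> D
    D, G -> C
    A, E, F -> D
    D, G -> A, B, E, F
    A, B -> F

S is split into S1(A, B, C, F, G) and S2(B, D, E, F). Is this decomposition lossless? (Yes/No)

No

The shared attributes are {B, F} and {B, F}⁺ = {B, F}.
Neither S1 nor S2 is contained in that closure, so the decomposition is lossy.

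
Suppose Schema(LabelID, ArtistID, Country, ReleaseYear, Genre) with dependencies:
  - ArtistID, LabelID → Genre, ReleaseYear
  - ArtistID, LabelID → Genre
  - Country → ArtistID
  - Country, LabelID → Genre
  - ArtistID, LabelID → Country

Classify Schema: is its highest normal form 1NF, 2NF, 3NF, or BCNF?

Candidate keys: {ArtistID, LabelID}, {Country, LabelID}. Prime attributes: {ArtistID, Country, LabelID}.
For Country → ArtistID we have {Country}⁺ = {ArtistID, Country}; {Country} is not a superkey, so BCNF fails.
Its right-hand attributes {ArtistID} are all prime, as are those of every other non-superkey FD — the relation is in 3NF.

3NF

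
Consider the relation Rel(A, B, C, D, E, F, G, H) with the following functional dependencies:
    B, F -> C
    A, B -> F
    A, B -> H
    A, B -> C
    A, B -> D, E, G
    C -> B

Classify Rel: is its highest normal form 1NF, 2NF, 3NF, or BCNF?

Candidate keys: {A, B}, {A, C}. Prime attributes: {A, B, C}.
For B, F -> C we have {B, F}⁺ = {B, C, F}; {B, F} is not a superkey, so BCNF fails.
Its right-hand attributes {C} are all prime, as are those of every other non-superkey FD — the relation is in 3NF.

3NF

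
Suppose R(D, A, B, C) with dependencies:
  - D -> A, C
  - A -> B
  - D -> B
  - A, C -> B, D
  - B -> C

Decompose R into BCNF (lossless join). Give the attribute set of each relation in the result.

Candidate keys of the original relation: {A}, {D}.
Within {A, B, C, D}: {B}⁺ ∩ {A, B, C, D} = {B, C}, not the whole set, so B -> C violates BCNF; decompose into {B, C} and {A, B, D}.
{B, C}: every determinant is a superkey — BCNF.
{A, B, D}: every determinant is a superkey — BCNF.

{A, B, D}; {B, C}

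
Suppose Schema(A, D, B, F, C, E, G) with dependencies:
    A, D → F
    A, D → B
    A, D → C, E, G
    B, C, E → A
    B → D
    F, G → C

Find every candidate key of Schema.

{A, B}⁺ = {A, B, C, D, E, F, G} — all of the relation — so {A, B} is a candidate key.
{A, D}⁺ = {A, B, C, D, E, F, G} — all of the relation — so {A, D} is a candidate key.
{B, C, E}⁺ = {A, B, C, D, E, F, G} — all of the relation — so {B, C, E} is a candidate key.
{B, E, F, G}⁺ = {A, B, C, D, E, F, G} — all of the relation — so {B, E, F, G} is a candidate key.
No proper subset of any of these is a key, and no other minimal superkey exists.

{A, B}, {A, D}, {B, C, E}, {B, E, F, G}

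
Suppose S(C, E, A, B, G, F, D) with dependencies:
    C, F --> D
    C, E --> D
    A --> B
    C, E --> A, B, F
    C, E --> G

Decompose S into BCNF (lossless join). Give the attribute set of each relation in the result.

{A, B}; {A, C, E, F, G}; {C, D, F}

Candidate key of the original relation: {C, E}.
Within {A, B, C, D, E, F, G}: {C, F}⁺ ∩ {A, B, C, D, E, F, G} = {C, D, F}, not the whole set, so C, F --> D violates BCNF; decompose into {C, D, F} and {A, B, C, E, F, G}.
{C, D, F} has no BCNF violation.
Within {A, B, C, E, F, G}: {A}⁺ ∩ {A, B, C, E, F, G} = {A, B}, not the whole set, so A --> B violates BCNF; decompose into {A, B} and {A, C, E, F, G}.
{A, B} has no BCNF violation.
{A, C, E, F, G} has no BCNF violation.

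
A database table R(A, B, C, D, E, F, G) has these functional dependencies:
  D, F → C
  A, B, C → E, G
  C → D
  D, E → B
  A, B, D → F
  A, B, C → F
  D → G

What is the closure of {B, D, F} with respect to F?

{B, C, D, F, G}

Start with {B, D, F}.
D, F → C applies; add {C} → now {B, C, D, F}.
D → G applies; add {G} → now {B, C, D, F, G}.
No further FD applies.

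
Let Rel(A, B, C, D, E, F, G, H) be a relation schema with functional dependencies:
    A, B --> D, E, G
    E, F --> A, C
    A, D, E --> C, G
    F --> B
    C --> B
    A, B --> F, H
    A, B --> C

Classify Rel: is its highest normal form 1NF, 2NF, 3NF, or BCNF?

Candidate keys: {A, B}, {A, C}, {A, D, E}, {A, F}, {E, F}. Prime attributes: {A, B, C, D, E, F}.
For F --> B we have {F}⁺ = {B, F}; {F} is not a superkey, so BCNF fails.
Since {B} ⊆ prime attributes and every other non-superkey FD also has a prime right side, the schema is in 3NF.

3NF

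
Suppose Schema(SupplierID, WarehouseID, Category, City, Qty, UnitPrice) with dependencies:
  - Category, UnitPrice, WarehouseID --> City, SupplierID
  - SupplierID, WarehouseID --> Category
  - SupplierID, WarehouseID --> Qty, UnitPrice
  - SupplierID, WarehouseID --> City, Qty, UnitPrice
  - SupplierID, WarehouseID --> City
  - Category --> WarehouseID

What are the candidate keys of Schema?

{Category, SupplierID}, {Category, UnitPrice}, {SupplierID, WarehouseID}

{Category, SupplierID}⁺ = {Category, City, Qty, SupplierID, UnitPrice, WarehouseID}, which is every attribute, so {Category, SupplierID} is a candidate key.
{Category, UnitPrice}⁺ = {Category, City, Qty, SupplierID, UnitPrice, WarehouseID}, which is every attribute, so {Category, UnitPrice} is a candidate key.
{SupplierID, WarehouseID}⁺ = {Category, City, Qty, SupplierID, UnitPrice, WarehouseID}, which is every attribute, so {SupplierID, WarehouseID} is a candidate key.
No proper subset of any of these is a key, and no other minimal superkey exists.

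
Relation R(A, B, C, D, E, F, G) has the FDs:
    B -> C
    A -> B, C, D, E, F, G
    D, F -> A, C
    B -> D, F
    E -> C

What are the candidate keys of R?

{A}⁺ = {A, B, C, D, E, F, G}, which is every attribute, so {A} is a candidate key.
{B}⁺ = {A, B, C, D, E, F, G}, which is every attribute, so {B} is a candidate key.
{D, F}⁺ = {A, B, C, D, E, F, G}, which is every attribute, so {D, F} is a candidate key.
No proper subset of any of these is a key, and no other minimal superkey exists.

{A}, {B}, {D, F}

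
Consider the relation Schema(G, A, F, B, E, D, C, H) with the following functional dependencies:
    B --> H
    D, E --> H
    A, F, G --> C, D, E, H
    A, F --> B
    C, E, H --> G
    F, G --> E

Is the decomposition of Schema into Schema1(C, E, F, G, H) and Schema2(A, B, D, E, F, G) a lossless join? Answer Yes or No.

Schema1 ∩ Schema2 = {E, F, G}; its closure under F is {E, F, G}.
Neither Schema1 nor Schema2 is contained in that closure, so the decomposition is lossy.

No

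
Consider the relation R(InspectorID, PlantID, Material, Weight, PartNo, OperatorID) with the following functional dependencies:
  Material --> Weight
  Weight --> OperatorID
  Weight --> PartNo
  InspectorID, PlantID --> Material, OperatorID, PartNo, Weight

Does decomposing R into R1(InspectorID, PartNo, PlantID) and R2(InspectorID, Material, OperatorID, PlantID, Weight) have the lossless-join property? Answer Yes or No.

Yes

R1 ∩ R2 = {InspectorID, PlantID}; its closure under F is {InspectorID, Material, OperatorID, PartNo, PlantID, Weight}.
This includes all of R1, so the common attributes are a superkey of R1 — the join is lossless.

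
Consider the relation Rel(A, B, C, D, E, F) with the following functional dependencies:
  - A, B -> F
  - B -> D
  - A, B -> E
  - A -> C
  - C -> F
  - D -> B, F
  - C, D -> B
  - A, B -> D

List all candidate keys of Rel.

{A, B}, {A, D}

No FD produces {A}, so it must be in every candidate key.
{A, B} is a candidate key since {A, B}⁺ = {A, B, C, D, E, F} covers every attribute.
{A, D} is a candidate key since {A, D}⁺ = {A, B, C, D, E, F} covers every attribute.
No proper subset of any of these is a key, and no other minimal superkey exists.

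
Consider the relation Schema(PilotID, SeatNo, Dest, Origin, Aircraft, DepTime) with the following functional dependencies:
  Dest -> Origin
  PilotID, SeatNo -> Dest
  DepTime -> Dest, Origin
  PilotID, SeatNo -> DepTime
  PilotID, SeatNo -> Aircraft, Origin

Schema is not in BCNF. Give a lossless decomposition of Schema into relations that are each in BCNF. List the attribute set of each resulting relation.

Candidate key of the original relation: {PilotID, SeatNo}.
Within {Aircraft, DepTime, Dest, Origin, PilotID, SeatNo}: {Dest}⁺ ∩ {Aircraft, DepTime, Dest, Origin, PilotID, SeatNo} = {Dest, Origin}, not the whole set, so Dest -> Origin violates BCNF; decompose into {Dest, Origin} and {Aircraft, DepTime, Dest, PilotID, SeatNo}.
{Dest, Origin}: every determinant is a superkey — BCNF.
Within {Aircraft, DepTime, Dest, PilotID, SeatNo}: {DepTime}⁺ ∩ {Aircraft, DepTime, Dest, PilotID, SeatNo} = {DepTime, Dest}, not the whole set, so DepTime -> Dest violates BCNF; decompose into {DepTime, Dest} and {Aircraft, DepTime, PilotID, SeatNo}.
{DepTime, Dest}: every determinant is a superkey — BCNF.
{Aircraft, DepTime, PilotID, SeatNo}: every determinant is a superkey — BCNF.

{Aircraft, DepTime, PilotID, SeatNo}; {DepTime, Dest}; {Dest, Origin}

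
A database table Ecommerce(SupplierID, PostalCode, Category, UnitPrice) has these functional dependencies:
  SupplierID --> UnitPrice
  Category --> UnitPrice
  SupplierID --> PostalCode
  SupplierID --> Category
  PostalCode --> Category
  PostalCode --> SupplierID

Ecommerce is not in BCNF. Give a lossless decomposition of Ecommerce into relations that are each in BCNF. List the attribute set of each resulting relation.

{Category, PostalCode, SupplierID}; {Category, UnitPrice}

Candidate keys of the original relation: {PostalCode}, {SupplierID}.
{Category, PostalCode, SupplierID, UnitPrice}: {Category} determines {Category, UnitPrice} here but is not a superkey — split on Category --> UnitPrice, giving {Category, UnitPrice} and {Category, PostalCode, SupplierID}.
{Category, UnitPrice} has no BCNF violation.
{Category, PostalCode, SupplierID} has no BCNF violation.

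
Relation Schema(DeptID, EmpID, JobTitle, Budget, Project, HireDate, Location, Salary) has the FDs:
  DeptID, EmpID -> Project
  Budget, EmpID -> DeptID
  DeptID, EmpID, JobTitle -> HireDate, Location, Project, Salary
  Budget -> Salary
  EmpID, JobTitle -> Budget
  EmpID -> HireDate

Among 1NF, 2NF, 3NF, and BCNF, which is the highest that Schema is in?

Candidate key: {EmpID, JobTitle}. Prime attributes: {EmpID, JobTitle}.
For DeptID, EmpID -> Project we have {DeptID, EmpID}⁺ = {DeptID, EmpID, HireDate, Project}; {DeptID, EmpID} is not a superkey, so BCNF fails.
DeptID, EmpID -> Project determines the non-prime attribute {Project} from a non-superkey — 3NF is violated.
{EmpID} is a proper subset of the key {EmpID, JobTitle}, and {EmpID}⁺ contains the non-prime attribute {HireDate} — a partial dependency, so 2NF is violated.

1NF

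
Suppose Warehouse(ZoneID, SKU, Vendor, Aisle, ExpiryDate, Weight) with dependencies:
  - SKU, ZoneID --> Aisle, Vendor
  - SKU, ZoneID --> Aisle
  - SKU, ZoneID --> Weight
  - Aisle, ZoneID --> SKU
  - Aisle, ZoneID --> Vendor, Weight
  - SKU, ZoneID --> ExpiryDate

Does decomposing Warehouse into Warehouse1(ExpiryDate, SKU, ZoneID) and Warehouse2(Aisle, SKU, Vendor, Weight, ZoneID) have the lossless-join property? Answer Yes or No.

Yes

Warehouse1 ∩ Warehouse2 = {SKU, ZoneID}; its closure under F is {Aisle, ExpiryDate, SKU, Vendor, Weight, ZoneID}.
Since Warehouse1 ⊆ {Aisle, ExpiryDate, SKU, Vendor, Weight, ZoneID}, the intersection is a superkey of Warehouse1; the decomposition is lossless.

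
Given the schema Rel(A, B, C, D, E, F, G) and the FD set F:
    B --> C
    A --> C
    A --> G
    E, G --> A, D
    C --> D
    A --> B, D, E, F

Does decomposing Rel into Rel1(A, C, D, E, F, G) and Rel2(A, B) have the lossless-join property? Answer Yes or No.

The shared attributes are {A} and {A}⁺ = {A, B, C, D, E, F, G}.
Rel1 is contained in that closure, so Rel1 ∩ Rel2 --> Rel1 holds and the join is lossless.

Yes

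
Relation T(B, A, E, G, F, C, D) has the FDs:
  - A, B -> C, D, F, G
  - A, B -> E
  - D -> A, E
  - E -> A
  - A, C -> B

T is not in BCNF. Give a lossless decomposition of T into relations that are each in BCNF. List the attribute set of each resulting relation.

Candidate keys of the original relation: {A, B}, {A, C}, {B, D}, {B, E}, {C, D}, {C, E}.
In {A, B, C, D, E, F, G}, {D} is not a superkey ({D}⁺ restricted to this set is {A, D, E}), so split on D -> A, E into {A, D, E} and {B, C, D, F, G}.
In {A, D, E}, {E} is not a superkey ({E}⁺ restricted to this set is {A, E}), so split on E -> A into {A, E} and {D, E}.
{A, E}: every determinant is a superkey — BCNF.
{D, E}: every determinant is a superkey — BCNF.
{B, C, D, F, G}: every determinant is a superkey — BCNF.

{A, E}; {B, C, D, F, G}; {D, E}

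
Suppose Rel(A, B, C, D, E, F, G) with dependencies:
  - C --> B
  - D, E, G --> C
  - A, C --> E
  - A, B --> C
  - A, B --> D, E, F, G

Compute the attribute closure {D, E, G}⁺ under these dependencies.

Start with {D, E, G}.
D, E, G --> C applies; add {C} → now {C, D, E, G}.
C --> B applies; add {B} → now {B, C, D, E, G}.
No further FD applies.

{B, C, D, E, G}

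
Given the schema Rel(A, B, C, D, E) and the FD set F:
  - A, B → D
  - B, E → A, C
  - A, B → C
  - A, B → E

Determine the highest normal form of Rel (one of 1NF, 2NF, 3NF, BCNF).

BCNF

Candidate keys: {A, B}, {B, E}. Prime attributes: {A, B, E}.
The left-hand side of every FD is a superkey, so BCNF is satisfied.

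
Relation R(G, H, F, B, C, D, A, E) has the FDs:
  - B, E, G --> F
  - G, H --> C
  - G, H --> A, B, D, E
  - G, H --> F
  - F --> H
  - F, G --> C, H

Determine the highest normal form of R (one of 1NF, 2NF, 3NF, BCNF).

Candidate keys: {B, E, G}, {F, G}, {G, H}. Prime attributes: {B, E, F, G, H}.
F --> H breaks BCNF: {F}⁺ = {F, H}, so {F} is not a superkey.
But every attribute on its right side ({H}) is prime, and the same holds for every other non-superkey FD, so 3NF still holds.

3NF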